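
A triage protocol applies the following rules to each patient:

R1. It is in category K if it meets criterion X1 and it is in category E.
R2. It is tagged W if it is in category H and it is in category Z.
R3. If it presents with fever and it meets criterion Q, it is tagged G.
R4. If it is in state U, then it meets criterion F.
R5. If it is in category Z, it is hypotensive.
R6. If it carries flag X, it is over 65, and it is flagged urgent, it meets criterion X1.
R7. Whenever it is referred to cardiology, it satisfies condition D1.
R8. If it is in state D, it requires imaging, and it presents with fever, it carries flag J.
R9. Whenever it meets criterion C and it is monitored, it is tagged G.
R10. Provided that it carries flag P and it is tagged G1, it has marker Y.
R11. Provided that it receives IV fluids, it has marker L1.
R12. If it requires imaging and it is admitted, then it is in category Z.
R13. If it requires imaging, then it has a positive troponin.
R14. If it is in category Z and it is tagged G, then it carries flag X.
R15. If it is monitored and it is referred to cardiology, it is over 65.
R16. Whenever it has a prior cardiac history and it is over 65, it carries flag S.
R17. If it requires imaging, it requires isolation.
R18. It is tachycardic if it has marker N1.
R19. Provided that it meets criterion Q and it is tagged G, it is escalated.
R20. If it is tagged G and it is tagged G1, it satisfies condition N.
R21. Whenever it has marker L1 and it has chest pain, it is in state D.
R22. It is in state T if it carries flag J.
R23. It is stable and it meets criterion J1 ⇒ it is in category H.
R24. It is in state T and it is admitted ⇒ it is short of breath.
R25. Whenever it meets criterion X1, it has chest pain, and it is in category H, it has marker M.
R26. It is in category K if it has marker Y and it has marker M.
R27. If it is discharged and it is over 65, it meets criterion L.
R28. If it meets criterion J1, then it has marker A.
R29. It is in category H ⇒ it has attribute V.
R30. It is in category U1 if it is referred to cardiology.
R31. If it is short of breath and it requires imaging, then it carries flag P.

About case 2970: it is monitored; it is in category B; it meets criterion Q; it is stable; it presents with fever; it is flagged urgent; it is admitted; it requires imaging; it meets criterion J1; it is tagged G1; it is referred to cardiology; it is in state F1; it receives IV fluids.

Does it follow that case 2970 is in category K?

Forward chaining from the given facts derives: is tagged G, satisfies condition D1, has marker L1, is in category Z, has a positive troponin, carries flag X, is over 65, requires isolation, is escalated, satisfies condition N, is in category H, has marker A, has attribute V, is in category U1, is tagged W, is hypotensive, meets criterion X1.
Rules concluding "it is in category K": R1 needs "it is in category E"; R26 needs "it has marker Y" — none of these are established.

No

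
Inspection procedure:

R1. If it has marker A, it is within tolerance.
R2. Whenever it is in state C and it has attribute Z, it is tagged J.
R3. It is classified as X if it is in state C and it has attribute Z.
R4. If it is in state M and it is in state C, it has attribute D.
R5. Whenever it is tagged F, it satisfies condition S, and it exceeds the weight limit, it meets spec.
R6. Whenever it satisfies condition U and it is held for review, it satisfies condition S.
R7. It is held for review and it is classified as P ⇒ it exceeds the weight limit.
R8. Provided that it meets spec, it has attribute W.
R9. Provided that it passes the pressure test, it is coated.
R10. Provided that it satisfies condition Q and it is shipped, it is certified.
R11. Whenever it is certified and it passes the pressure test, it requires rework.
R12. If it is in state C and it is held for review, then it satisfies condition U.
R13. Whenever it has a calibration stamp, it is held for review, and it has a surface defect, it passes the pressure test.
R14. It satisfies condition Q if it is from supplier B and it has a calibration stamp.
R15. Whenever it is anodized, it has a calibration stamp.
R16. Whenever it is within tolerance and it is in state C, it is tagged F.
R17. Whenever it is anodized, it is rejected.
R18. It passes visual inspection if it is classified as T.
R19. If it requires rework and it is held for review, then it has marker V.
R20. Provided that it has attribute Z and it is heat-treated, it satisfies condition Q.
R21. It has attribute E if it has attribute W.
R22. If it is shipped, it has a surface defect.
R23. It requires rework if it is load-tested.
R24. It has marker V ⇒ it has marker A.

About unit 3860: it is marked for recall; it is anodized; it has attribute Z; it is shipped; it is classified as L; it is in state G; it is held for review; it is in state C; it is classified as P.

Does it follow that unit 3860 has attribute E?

No

Forward chaining from the given facts derives: is tagged J, is classified as X, exceeds the weight limit, satisfies condition U, has a calibration stamp, is rejected, has a surface defect, satisfies condition S, passes the pressure test, is coated.
The only rule concluding "it has attribute E" is R21, which needs "it has attribute W"; that is never established.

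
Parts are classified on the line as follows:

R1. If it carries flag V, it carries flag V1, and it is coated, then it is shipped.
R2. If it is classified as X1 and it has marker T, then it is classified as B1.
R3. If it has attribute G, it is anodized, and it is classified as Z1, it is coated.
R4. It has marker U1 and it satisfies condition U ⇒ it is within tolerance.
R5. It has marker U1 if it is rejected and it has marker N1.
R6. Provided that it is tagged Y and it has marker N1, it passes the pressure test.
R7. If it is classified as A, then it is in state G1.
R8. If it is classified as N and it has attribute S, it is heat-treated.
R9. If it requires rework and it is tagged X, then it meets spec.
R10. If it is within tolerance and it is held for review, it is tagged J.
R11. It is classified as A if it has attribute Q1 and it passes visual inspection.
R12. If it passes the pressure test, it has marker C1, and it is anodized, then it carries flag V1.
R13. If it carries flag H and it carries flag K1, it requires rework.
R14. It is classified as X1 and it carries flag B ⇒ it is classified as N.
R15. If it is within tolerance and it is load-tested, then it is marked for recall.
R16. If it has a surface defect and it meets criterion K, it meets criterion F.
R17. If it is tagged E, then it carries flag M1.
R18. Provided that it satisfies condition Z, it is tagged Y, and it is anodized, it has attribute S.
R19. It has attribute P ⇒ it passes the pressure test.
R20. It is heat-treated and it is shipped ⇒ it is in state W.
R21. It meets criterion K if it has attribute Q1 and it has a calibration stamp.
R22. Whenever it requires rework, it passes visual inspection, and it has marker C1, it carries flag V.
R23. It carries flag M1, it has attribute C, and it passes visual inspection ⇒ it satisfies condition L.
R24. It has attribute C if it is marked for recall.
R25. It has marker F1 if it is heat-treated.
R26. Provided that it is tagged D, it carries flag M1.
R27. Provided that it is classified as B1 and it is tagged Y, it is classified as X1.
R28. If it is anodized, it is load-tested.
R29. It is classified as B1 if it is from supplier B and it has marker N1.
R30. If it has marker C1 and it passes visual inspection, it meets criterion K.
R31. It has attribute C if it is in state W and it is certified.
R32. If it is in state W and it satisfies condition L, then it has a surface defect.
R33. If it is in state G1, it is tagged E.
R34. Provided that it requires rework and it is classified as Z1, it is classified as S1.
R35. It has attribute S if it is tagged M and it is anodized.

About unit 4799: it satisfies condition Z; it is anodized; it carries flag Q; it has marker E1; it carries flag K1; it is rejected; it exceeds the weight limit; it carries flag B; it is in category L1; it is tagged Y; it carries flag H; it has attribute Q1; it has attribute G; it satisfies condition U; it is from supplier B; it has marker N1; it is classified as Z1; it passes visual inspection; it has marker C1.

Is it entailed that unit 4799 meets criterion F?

Yes

By R3 (it has attribute G, it is anodized, it is classified as Z1): it is coated.
By R5 (it is rejected, it has marker N1): it has marker U1.
By R6 (it is tagged Y, it has marker N1): it passes the pressure test.
By R11 (it has attribute Q1, it passes visual inspection): it is classified as A.
By R12 (it passes the pressure test, it has marker C1, it is anodized): it carries flag V1.
By R13 (it carries flag H, it carries flag K1): it requires rework.
By R18 (it satisfies condition Z, it is tagged Y, it is anodized): it has attribute S.
By R22 (it requires rework, it passes visual inspection, it has marker C1): it carries flag V.
By R28 (it is anodized): it is load-tested.
By R29 (it is from supplier B, it has marker N1): it is classified as B1.
By R30 (it has marker C1, it passes visual inspection): it meets criterion K.
By R1 (it carries flag V, it carries flag V1, it is coated): it is shipped.
By R4 (it has marker U1, it satisfies condition U): it is within tolerance.
By R7 (it is classified as A): it is in state G1.
By R15 (it is within tolerance, it is load-tested): it is marked for recall.
By R24 (it is marked for recall): it has attribute C.
By R27 (it is classified as B1, it is tagged Y): it is classified as X1.
By R33 (it is in state G1): it is tagged E.
By R14 (it is classified as X1, it carries flag B): it is classified as N.
By R17 (it is tagged E): it carries flag M1.
By R23 (it carries flag M1, it has attribute C, it passes visual inspection): it satisfies condition L.
By R8 (it is classified as N, it has attribute S): it is heat-treated.
By R20 (it is heat-treated, it is shipped): it is in state W.
By R32 (it is in state W, it satisfies condition L): it has a surface defect.
By R16 (it has a surface defect, it meets criterion K): it meets criterion F.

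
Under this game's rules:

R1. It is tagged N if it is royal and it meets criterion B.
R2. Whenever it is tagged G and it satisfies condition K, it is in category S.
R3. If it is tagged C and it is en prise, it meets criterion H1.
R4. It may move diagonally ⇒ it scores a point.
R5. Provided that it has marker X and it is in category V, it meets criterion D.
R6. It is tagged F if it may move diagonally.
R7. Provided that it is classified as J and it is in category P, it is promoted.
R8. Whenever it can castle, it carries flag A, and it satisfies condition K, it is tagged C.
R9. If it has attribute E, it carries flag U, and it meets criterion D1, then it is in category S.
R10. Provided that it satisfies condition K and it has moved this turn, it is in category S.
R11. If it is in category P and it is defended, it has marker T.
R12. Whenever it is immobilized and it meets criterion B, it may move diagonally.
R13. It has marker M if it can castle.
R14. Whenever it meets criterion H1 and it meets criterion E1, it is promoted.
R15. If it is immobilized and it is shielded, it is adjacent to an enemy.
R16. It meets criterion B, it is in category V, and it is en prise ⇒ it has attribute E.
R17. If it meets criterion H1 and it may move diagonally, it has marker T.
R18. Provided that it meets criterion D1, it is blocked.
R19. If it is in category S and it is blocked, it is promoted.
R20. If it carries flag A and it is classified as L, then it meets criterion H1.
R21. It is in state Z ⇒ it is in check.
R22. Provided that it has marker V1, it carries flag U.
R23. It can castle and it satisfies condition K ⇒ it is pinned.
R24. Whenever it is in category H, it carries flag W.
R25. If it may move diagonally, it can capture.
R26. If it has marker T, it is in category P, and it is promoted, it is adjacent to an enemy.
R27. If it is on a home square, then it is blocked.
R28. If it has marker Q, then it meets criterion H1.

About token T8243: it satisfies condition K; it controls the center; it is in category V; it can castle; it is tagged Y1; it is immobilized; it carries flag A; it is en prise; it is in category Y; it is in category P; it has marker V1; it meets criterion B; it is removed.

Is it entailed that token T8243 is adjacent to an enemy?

Forward chaining from the given facts derives: is tagged C, may move diagonally, has marker M, has attribute E, carries flag U, is pinned, can capture, meets criterion H1, scores a point, is tagged F, has marker T.
Rules concluding "it is adjacent to an enemy": R15 needs "it is shielded"; R26 needs "it is promoted" — none of these are established.

No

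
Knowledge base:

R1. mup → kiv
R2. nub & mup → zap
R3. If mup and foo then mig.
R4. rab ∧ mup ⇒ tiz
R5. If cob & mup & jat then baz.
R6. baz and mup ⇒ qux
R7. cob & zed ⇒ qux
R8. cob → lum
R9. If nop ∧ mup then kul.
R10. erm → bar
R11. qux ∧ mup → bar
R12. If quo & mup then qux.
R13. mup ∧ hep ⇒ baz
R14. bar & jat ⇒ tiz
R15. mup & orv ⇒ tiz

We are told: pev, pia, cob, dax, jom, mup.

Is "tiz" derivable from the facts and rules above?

No

Forward chaining from the given facts derives: kiv, lum.
Rules concluding tiz: R4 needs rab; R14 needs bar; R15 needs orv — none of these are established.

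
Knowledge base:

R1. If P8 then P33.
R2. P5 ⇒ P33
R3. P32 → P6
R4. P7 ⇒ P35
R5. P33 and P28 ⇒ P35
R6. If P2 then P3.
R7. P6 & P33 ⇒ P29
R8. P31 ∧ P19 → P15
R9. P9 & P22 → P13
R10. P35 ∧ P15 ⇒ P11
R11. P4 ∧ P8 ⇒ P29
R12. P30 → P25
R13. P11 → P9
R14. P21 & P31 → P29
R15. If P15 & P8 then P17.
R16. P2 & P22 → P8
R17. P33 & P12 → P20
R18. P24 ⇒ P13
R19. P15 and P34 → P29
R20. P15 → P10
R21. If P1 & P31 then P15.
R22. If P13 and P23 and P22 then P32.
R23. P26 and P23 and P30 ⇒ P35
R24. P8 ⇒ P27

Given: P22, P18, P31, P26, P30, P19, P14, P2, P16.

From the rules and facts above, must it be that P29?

Forward chaining from the given facts derives: P3, P15, P25, P8, P10, P27, P33, P17.
Rules concluding P29: R7 needs P6; R11 needs P4; R14 needs P21; R19 needs P34 — none of these are established.

No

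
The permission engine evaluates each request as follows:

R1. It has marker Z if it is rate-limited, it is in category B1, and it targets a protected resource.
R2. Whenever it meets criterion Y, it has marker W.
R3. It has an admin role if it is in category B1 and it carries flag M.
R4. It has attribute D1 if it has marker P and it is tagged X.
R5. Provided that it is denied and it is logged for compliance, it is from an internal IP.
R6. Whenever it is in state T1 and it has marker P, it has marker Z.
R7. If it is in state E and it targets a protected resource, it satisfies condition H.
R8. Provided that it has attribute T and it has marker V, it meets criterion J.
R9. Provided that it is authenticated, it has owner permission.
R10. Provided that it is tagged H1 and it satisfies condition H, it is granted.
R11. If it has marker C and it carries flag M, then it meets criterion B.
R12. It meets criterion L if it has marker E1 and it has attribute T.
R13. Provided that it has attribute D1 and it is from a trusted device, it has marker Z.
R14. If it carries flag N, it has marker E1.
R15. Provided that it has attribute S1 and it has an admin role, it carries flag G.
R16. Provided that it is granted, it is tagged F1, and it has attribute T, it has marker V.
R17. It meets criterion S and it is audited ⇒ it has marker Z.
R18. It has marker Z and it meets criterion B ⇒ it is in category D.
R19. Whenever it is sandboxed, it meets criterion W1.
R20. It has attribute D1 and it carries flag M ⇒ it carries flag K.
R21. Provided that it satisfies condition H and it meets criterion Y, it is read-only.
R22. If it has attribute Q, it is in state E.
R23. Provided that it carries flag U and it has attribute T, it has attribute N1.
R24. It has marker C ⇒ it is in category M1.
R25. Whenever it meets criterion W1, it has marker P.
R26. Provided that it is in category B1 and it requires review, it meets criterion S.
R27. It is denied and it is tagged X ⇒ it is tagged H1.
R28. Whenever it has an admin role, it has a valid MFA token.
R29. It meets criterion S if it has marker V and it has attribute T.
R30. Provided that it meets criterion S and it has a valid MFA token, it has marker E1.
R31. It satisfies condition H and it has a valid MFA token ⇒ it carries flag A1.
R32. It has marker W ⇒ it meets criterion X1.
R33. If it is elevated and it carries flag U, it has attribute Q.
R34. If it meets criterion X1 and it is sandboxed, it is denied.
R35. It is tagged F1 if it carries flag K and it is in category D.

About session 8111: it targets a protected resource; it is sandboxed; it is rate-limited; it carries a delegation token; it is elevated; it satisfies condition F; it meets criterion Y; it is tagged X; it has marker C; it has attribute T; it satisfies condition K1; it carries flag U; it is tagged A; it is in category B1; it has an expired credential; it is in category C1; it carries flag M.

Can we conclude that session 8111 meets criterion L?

Yes

By R1 (it is rate-limited, it is in category B1, it targets a protected resource): it has marker Z.
By R2 (it meets criterion Y): it has marker W.
By R3 (it is in category B1, it carries flag M): it has an admin role.
By R11 (it has marker C, it carries flag M): it meets criterion B.
By R18 (it has marker Z, it meets criterion B): it is in category D.
By R19 (it is sandboxed): it meets criterion W1.
By R25 (it meets criterion W1): it has marker P.
By R28 (it has an admin role): it has a valid MFA token.
By R32 (it has marker W): it meets criterion X1.
By R33 (it is elevated, it carries flag U): it has attribute Q.
By R34 (it meets criterion X1, it is sandboxed): it is denied.
By R4 (it has marker P, it is tagged X): it has attribute D1.
By R20 (it has attribute D1, it carries flag M): it carries flag K.
By R22 (it has attribute Q): it is in state E.
By R27 (it is denied, it is tagged X): it is tagged H1.
By R35 (it carries flag K, it is in category D): it is tagged F1.
By R7 (it is in state E, it targets a protected resource): it satisfies condition H.
By R10 (it is tagged H1, it satisfies condition H): it is granted.
By R16 (it is granted, it is tagged F1, it has attribute T): it has marker V.
By R29 (it has marker V, it has attribute T): it meets criterion S.
By R30 (it meets criterion S, it has a valid MFA token): it has marker E1.
By R12 (it has marker E1, it has attribute T): it meets criterion L.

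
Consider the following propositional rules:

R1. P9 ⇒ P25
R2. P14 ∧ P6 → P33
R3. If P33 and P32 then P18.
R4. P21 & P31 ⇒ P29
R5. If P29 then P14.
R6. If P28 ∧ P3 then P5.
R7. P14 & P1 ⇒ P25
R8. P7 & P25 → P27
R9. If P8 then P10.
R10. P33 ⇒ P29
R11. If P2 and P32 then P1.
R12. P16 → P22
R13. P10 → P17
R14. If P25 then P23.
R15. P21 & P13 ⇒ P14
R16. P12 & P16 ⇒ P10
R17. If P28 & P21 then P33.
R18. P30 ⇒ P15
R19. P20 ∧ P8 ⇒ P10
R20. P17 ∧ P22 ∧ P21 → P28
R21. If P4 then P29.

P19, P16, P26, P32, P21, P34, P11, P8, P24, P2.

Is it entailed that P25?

P10  (by R9: P8)
P1  (by R11: P2, P32)
P22  (by R12: P16)
P17  (by R13: P10)
P28  (by R20: P17, P22, P21)
P33  (by R17: P28, P21)
P29  (by R10: P33)
P14  (by R5: P29)
P25  (by R7: P14, P1)

Yes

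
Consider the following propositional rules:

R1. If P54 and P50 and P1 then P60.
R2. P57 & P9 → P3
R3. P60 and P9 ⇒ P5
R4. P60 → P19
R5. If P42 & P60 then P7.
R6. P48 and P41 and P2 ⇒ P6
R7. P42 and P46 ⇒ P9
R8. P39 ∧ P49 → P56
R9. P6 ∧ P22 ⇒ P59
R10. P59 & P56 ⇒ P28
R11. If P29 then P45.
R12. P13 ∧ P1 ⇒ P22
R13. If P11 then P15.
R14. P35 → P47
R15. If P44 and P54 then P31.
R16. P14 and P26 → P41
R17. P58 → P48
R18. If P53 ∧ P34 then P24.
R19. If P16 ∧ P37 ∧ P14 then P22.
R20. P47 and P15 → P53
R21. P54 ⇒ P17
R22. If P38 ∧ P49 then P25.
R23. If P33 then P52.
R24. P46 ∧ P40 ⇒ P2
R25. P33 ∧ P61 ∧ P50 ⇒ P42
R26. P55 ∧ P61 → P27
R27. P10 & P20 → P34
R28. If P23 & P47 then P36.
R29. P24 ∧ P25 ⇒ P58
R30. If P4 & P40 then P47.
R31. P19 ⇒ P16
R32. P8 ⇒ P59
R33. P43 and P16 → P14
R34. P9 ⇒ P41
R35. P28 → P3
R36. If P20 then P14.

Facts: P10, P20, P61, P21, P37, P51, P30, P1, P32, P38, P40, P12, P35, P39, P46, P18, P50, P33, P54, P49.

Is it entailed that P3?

No

Forward chaining from the given facts derives: P60, P19, P56, P47, P17, P25, P52, P2, P42, P34, P16, P14, P7, P9, P22, P41, P5.
Rules concluding P3: R2 needs P57; R35 needs P28 — none of these are established.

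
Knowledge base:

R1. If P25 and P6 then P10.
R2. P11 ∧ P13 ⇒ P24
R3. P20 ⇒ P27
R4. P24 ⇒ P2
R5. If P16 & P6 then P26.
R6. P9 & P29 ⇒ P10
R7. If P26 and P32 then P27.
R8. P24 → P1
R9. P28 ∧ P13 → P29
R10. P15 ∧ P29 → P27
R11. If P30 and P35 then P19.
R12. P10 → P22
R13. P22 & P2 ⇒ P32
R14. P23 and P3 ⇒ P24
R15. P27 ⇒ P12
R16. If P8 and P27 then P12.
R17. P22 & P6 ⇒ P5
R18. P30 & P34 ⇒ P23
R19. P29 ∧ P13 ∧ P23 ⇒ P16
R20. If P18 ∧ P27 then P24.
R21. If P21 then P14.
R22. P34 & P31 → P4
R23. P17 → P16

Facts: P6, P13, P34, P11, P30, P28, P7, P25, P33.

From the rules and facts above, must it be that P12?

P10  (by R1: P25, P6)
P24  (by R2: P11, P13)
P2  (by R4: P24)
P29  (by R9: P28, P13)
P22  (by R12: P10)
P32  (by R13: P22, P2)
P23  (by R18: P30, P34)
P16  (by R19: P29, P13, P23)
P26  (by R5: P16, P6)
P27  (by R7: P26, P32)
P12  (by R15: P27)

Yes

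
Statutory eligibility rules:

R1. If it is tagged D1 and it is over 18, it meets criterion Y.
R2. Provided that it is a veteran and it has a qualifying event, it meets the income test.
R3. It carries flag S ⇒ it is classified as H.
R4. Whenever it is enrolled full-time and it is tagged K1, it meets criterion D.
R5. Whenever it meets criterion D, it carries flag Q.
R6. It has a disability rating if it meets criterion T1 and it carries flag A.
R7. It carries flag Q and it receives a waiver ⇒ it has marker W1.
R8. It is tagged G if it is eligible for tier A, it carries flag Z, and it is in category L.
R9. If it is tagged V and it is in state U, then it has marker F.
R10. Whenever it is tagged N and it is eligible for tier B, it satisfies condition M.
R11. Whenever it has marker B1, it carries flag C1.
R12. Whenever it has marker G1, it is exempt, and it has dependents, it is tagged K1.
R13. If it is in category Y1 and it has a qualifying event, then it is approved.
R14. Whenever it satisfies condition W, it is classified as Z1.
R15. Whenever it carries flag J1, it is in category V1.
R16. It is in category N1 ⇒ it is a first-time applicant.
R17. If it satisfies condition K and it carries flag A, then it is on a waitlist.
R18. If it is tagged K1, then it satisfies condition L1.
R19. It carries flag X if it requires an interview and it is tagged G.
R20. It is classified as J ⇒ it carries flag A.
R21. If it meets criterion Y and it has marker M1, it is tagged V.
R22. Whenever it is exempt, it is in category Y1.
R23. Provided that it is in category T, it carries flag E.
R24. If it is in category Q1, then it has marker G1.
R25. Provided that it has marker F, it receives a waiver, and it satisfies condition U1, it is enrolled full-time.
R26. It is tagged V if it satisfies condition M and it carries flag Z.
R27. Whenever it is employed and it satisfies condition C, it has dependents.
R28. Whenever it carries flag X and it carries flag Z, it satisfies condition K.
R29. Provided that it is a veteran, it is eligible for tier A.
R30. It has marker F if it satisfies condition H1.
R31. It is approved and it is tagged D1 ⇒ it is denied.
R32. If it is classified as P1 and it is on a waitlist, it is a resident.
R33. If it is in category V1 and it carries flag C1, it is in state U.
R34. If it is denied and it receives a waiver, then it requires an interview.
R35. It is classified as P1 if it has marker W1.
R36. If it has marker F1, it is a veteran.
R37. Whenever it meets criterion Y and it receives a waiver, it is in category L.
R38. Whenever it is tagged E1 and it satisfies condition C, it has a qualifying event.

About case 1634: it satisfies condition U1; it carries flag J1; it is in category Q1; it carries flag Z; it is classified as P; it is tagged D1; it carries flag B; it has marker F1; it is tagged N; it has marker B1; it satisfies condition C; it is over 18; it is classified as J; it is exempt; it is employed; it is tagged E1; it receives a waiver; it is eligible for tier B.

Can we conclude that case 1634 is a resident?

Yes

By R1 (it is tagged D1, it is over 18): it meets criterion Y.
By R10 (it is tagged N, it is eligible for tier B): it satisfies condition M.
By R11 (it has marker B1): it carries flag C1.
By R15 (it carries flag J1): it is in category V1.
By R20 (it is classified as J): it carries flag A.
By R22 (it is exempt): it is in category Y1.
By R24 (it is in category Q1): it has marker G1.
By R26 (it satisfies condition M, it carries flag Z): it is tagged V.
By R27 (it is employed, it satisfies condition C): it has dependents.
By R33 (it is in category V1, it carries flag C1): it is in state U.
By R36 (it has marker F1): it is a veteran.
By R37 (it meets criterion Y, it receives a waiver): it is in category L.
By R38 (it is tagged E1, it satisfies condition C): it has a qualifying event.
By R9 (it is tagged V, it is in state U): it has marker F.
By R12 (it has marker G1, it is exempt, it has dependents): it is tagged K1.
By R13 (it is in category Y1, it has a qualifying event): it is approved.
By R25 (it has marker F, it receives a waiver, it satisfies condition U1): it is enrolled full-time.
By R29 (it is a veteran): it is eligible for tier A.
By R31 (it is approved, it is tagged D1): it is denied.
By R34 (it is denied, it receives a waiver): it requires an interview.
By R4 (it is enrolled full-time, it is tagged K1): it meets criterion D.
By R5 (it meets criterion D): it carries flag Q.
By R7 (it carries flag Q, it receives a waiver): it has marker W1.
By R8 (it is eligible for tier A, it carries flag Z, it is in category L): it is tagged G.
By R19 (it requires an interview, it is tagged G): it carries flag X.
By R28 (it carries flag X, it carries flag Z): it satisfies condition K.
By R35 (it has marker W1): it is classified as P1.
By R17 (it satisfies condition K, it carries flag A): it is on a waitlist.
By R32 (it is classified as P1, it is on a waitlist): it is a resident.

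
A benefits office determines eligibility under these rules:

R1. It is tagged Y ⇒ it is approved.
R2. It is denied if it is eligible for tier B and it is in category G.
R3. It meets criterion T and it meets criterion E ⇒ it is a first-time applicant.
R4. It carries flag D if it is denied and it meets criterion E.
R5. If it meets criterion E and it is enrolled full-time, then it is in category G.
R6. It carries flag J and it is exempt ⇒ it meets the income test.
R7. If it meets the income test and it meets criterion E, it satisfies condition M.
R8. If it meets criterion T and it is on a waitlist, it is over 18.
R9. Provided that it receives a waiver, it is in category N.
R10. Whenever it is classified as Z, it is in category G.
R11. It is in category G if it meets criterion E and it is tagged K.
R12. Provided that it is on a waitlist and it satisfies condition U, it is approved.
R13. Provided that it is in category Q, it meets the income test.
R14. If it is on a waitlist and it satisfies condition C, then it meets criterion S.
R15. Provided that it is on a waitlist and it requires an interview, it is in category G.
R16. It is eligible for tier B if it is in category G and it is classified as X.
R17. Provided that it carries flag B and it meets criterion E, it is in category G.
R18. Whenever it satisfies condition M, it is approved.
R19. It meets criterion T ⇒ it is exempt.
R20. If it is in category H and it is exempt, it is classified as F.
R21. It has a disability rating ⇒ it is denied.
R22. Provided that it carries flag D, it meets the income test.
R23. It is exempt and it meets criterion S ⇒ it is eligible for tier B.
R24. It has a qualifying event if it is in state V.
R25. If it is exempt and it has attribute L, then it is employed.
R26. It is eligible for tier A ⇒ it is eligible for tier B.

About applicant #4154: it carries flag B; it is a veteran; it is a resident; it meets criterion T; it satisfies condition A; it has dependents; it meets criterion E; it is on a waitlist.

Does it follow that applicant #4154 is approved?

Forward chaining from the given facts derives: is a first-time applicant, is over 18, is in category G, is exempt.
Rules concluding "it is approved": R1 needs "it is tagged Y"; R12 needs "it satisfies condition U"; R18 needs "it satisfies condition M" — none of these are established.

No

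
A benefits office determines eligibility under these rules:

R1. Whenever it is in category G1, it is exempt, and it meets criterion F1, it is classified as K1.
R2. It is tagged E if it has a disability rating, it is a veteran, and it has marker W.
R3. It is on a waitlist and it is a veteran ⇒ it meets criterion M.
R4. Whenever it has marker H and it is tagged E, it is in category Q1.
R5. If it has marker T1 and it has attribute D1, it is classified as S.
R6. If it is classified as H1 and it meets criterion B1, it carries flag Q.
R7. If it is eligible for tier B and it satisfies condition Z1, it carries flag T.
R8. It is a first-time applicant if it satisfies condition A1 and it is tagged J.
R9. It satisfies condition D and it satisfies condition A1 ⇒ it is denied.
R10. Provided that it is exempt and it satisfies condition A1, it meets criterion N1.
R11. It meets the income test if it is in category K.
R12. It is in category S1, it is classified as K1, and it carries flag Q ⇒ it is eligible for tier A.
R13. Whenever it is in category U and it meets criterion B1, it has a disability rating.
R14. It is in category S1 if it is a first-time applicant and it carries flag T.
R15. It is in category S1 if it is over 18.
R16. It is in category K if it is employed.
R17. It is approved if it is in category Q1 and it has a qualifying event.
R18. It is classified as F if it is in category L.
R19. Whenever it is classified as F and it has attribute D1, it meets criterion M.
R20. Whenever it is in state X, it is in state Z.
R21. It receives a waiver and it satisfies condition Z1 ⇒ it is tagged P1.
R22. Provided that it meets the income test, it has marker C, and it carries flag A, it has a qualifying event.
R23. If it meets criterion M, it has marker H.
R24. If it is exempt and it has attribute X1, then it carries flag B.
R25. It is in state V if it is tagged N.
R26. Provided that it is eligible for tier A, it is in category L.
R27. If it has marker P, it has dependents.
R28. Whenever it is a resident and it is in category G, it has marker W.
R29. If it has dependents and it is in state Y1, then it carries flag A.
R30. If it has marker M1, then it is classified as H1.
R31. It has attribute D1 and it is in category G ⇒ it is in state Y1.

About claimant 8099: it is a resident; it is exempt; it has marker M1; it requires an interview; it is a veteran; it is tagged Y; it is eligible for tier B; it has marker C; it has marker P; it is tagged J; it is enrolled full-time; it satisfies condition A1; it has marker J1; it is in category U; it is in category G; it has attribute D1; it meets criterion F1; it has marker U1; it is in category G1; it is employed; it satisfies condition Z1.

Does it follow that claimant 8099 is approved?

No

Forward chaining from the given facts derives: is classified as K1, carries flag T, is a first-time applicant, meets criterion N1, is in category S1, is in category K, has dependents, has marker W, is classified as H1, is in state Y1, meets the income test, carries flag A, has a qualifying event.
The only rule concluding "it is approved" is R17, which needs "it is in category Q1"; that is never established.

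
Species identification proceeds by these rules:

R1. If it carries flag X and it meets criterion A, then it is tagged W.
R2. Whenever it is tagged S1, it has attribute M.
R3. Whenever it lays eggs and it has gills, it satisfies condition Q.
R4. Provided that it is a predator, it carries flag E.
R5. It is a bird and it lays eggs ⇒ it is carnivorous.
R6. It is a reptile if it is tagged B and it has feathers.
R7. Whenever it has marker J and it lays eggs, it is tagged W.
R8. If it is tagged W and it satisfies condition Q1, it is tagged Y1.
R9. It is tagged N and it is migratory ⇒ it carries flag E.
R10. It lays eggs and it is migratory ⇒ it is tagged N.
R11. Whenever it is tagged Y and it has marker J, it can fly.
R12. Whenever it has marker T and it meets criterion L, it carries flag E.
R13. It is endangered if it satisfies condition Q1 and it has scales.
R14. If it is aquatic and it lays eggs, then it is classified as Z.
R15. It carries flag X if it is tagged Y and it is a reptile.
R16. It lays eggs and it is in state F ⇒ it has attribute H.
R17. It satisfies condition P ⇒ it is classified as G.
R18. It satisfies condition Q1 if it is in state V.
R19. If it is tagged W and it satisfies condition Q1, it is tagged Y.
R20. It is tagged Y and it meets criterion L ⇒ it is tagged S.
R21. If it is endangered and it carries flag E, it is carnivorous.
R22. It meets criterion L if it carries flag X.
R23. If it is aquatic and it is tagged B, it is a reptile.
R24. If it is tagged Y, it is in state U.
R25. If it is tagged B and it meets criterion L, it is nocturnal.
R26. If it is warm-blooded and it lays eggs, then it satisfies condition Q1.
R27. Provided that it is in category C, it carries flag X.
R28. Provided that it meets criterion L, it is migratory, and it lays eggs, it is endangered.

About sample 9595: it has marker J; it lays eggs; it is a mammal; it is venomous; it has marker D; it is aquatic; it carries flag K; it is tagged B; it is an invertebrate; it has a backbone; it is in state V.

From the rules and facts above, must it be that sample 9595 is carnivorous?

Forward chaining from the given facts derives: is tagged W, is classified as Z, satisfies condition Q1, is tagged Y, is a reptile, is in state U, is tagged Y1, can fly, carries flag X, meets criterion L, is nocturnal, is tagged S.
Rules concluding "it is carnivorous": R5 needs "it is a bird"; R21 needs "it is endangered" — none of these are established.

No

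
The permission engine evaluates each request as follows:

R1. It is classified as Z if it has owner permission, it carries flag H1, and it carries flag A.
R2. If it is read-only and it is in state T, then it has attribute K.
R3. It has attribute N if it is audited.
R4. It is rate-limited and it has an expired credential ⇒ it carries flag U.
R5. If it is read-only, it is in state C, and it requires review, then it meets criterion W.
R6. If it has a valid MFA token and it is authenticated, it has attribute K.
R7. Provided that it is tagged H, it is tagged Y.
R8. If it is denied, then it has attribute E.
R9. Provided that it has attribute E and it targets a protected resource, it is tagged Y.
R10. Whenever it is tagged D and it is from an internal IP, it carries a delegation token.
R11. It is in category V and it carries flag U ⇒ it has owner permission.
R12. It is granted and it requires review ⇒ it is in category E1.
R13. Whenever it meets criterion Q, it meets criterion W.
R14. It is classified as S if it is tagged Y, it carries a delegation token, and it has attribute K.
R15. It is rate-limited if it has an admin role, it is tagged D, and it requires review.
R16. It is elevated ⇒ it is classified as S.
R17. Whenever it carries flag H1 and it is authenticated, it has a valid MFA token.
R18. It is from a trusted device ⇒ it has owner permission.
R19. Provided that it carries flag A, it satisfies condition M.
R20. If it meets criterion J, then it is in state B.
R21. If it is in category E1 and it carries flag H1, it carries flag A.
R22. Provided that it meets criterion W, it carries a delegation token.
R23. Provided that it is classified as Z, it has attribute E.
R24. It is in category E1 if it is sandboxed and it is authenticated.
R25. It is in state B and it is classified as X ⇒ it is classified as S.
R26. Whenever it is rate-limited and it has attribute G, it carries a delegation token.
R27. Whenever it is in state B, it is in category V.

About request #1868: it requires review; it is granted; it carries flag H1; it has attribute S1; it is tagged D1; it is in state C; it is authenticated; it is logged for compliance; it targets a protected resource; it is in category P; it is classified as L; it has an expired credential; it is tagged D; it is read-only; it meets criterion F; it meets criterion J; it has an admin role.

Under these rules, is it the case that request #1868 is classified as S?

Yes

By R5 (it is read-only, it is in state C, it requires review): it meets criterion W.
By R12 (it is granted, it requires review): it is in category E1.
By R15 (it has an admin role, it is tagged D, it requires review): it is rate-limited.
By R17 (it carries flag H1, it is authenticated): it has a valid MFA token.
By R20 (it meets criterion J): it is in state B.
By R21 (it is in category E1, it carries flag H1): it carries flag A.
By R22 (it meets criterion W): it carries a delegation token.
By R27 (it is in state B): it is in category V.
By R4 (it is rate-limited, it has an expired credential): it carries flag U.
By R6 (it has a valid MFA token, it is authenticated): it has attribute K.
By R11 (it is in category V, it carries flag U): it has owner permission.
By R1 (it has owner permission, it carries flag H1, it carries flag A): it is classified as Z.
By R23 (it is classified as Z): it has attribute E.
By R9 (it has attribute E, it targets a protected resource): it is tagged Y.
By R14 (it is tagged Y, it carries a delegation token, it has attribute K): it is classified as S.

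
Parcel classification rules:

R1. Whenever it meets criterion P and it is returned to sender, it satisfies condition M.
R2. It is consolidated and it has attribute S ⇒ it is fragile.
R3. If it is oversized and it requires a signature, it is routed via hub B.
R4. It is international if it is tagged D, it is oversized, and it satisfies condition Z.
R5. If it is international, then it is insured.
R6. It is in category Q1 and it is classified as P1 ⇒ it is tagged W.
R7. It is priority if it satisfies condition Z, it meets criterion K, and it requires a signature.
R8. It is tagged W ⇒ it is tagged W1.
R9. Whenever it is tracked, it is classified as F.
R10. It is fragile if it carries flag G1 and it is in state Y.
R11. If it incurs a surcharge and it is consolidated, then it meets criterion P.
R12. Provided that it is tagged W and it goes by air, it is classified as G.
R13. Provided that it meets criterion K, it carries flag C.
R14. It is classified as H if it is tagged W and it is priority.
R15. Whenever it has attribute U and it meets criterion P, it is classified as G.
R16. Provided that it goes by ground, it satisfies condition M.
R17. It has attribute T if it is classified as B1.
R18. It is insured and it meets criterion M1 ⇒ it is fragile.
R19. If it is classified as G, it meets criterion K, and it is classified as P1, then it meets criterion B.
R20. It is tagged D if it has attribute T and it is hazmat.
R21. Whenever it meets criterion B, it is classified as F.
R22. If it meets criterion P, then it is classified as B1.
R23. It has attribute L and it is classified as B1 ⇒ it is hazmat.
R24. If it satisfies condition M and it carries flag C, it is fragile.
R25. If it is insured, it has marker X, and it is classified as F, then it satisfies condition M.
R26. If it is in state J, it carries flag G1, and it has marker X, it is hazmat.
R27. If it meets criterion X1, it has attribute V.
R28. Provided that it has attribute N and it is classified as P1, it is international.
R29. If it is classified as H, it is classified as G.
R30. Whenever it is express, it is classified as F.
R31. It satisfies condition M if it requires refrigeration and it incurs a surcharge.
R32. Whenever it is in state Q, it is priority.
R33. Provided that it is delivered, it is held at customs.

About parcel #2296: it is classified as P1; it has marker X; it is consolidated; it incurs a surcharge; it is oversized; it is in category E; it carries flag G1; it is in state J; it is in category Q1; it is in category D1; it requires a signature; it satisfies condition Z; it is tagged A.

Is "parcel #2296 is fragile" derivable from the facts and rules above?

Forward chaining from the given facts derives: is routed via hub B, is tagged W, is tagged W1, meets criterion P, is classified as B1, is hazmat, has attribute T, is tagged D, is international, is insured.
Rules concluding "it is fragile": R2 needs "it has attribute S"; R10 needs "it is in state Y"; R18 needs "it meets criterion M1"; R24 needs "it satisfies condition M" — none of these are established.

No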